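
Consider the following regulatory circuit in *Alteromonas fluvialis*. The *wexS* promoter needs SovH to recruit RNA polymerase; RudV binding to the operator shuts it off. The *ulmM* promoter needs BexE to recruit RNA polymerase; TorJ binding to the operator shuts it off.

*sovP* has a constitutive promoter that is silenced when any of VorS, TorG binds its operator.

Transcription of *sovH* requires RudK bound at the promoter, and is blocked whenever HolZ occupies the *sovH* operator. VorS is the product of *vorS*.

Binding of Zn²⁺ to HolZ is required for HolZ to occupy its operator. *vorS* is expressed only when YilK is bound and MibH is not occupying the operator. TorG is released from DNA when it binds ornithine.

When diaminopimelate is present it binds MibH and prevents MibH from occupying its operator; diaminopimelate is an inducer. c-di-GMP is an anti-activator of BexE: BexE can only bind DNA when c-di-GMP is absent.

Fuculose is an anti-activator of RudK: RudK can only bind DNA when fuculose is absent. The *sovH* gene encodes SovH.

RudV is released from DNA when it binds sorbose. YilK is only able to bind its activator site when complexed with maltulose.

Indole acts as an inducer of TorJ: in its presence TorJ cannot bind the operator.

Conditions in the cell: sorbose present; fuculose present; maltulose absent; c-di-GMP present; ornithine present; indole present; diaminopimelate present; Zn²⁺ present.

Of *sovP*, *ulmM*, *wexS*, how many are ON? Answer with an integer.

Maltulose is absent, so YilK is inactive.
Diaminopimelate is present, so MibH is inactive.
Required activator YilK is absent, so *vorS* is not transcribed.
So VorS is not produced.
Ornithine is present, so TorG is inactive.
With no repressor bound, *sovP* is transcribed.
→ *sovP* is ON.
Indole is present, so TorJ is inactive.
c-di-GMP is present, so BexE is inactive.
Required activator BexE is absent, so *ulmM* is not transcribed.
→ *ulmM* is OFF.
Fuculose is present, so RudK is inactive.
Zn²⁺ is present, so HolZ is active.
With repressor HolZ bound, *sovH* is not transcribed.
So SovH is not produced.
Sorbose is present, so RudV is inactive.
Required activator SovH is absent, so *wexS* is not transcribed.
→ *wexS* is OFF.
1 of the 3 genes is transcribed.

1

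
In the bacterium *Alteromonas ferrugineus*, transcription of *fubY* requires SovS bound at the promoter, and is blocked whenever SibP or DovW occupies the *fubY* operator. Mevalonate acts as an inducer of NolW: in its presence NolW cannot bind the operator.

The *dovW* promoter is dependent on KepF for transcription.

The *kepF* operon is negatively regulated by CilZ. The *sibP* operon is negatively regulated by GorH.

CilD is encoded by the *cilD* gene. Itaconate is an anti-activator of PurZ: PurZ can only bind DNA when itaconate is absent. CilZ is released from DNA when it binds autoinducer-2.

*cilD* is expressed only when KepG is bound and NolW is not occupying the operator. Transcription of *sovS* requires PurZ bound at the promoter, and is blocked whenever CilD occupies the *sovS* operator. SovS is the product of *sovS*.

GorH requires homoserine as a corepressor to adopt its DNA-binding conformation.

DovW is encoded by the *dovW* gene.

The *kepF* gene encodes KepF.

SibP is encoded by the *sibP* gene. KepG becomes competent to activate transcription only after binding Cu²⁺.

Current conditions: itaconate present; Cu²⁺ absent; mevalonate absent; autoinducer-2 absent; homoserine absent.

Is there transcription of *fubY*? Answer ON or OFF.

OFF

Homoserine is absent, so GorH is inactive.
With no repressor bound, *sibP* is transcribed.
So SibP is produced and active.
Autoinducer-2 is absent, so CilZ is active.
With repressor CilZ bound, *kepF* is not transcribed.
So KepF is not produced.
Required activator KepF is absent, so *dovW* is not transcribed.
So DovW is not produced.
Itaconate is present, so PurZ is inactive.
Mevalonate is absent, so NolW is active.
Cu²⁺ is absent, so KepG is inactive.
With repressor NolW bound, *cilD* is not transcribed.
So CilD is not produced.
Required activator PurZ is absent, so *sovS* is not transcribed.
So SovS is not produced.
With repressor SibP bound, *fubY* is not transcribed.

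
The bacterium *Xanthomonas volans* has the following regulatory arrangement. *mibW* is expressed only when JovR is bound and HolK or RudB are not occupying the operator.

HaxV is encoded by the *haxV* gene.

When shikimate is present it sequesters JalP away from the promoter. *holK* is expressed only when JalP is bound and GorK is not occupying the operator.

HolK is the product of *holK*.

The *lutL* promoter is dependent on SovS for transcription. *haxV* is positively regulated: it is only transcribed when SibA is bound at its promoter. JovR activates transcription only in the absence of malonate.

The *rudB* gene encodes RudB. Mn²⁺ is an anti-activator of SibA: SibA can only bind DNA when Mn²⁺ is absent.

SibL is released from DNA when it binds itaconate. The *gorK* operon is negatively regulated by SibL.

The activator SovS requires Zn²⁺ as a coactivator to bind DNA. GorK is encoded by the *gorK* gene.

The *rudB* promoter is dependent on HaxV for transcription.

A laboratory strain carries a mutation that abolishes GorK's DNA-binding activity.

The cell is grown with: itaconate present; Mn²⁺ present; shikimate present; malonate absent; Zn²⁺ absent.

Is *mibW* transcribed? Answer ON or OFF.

ON

Shikimate is present, so JalP is inactive.
GorK is non-functional in this strain, so it has no effect.
Required activator JalP is absent, so *holK* is not transcribed.
So HolK is not produced.
Mn²⁺ is present, so SibA is inactive.
Required activator SibA is absent, so *haxV* is not transcribed.
So HaxV is not produced.
Required activator HaxV is absent, so *rudB* is not transcribed.
So RudB is not produced.
Malonate is absent, so JovR is active.
No repressor is bound and JovR is active, so *mibW* is transcribed.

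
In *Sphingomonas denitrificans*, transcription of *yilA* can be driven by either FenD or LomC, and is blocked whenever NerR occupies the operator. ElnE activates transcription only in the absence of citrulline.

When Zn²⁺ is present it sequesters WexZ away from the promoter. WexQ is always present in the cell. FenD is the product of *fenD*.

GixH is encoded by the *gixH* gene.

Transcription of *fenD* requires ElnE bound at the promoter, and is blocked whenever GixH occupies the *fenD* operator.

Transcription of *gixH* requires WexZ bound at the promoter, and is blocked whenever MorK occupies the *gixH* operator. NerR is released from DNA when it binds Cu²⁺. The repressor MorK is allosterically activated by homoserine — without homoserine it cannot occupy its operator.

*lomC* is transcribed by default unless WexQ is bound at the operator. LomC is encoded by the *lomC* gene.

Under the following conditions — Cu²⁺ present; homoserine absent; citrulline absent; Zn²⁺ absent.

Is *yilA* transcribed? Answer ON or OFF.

Citrulline is absent, so ElnE is active.
Homoserine is absent, so MorK is inactive.
Zn²⁺ is absent, so WexZ is active.
No repressor is bound and WexZ is active, so *gixH* is transcribed.
So GixH is produced and active.
With repressor GixH bound, *fenD* is not transcribed.
So FenD is not produced.
Cu²⁺ is present, so NerR is inactive.
WexQ is produced constitutively and is active.
With repressor WexQ bound, *lomC* is not transcribed.
So LomC is not produced.
No activator is available at the *yilA* promoter, so *yilA* is not transcribed.

OFF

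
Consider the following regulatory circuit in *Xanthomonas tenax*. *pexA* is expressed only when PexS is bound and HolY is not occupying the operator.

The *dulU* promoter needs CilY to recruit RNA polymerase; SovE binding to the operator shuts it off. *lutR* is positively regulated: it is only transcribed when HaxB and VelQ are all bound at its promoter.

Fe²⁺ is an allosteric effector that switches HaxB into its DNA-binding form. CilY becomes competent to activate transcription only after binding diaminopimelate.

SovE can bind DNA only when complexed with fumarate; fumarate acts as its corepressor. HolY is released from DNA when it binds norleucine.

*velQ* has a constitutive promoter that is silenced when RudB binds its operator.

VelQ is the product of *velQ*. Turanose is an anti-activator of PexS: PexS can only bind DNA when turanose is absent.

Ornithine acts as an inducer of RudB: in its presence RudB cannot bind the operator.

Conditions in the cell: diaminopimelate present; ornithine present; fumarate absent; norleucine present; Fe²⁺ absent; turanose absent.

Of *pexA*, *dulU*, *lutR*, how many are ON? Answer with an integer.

Turanose is absent, so PexS is active.
Norleucine is present, so HolY is inactive.
No repressor is bound and PexS is active, so *pexA* is transcribed.
→ *pexA* is ON.
Diaminopimelate is present, so CilY is active.
Fumarate is absent, so SovE is inactive.
No repressor is bound and CilY is active, so *dulU* is transcribed.
→ *dulU* is ON.
Fe²⁺ is absent, so HaxB is inactive.
Ornithine is present, so RudB is inactive.
With no repressor bound, *velQ* is transcribed.
So VelQ is produced and active.
Required activator HaxB is absent, so *lutR* is not transcribed.
→ *lutR* is OFF.
2 of the 3 genes are transcribed.

2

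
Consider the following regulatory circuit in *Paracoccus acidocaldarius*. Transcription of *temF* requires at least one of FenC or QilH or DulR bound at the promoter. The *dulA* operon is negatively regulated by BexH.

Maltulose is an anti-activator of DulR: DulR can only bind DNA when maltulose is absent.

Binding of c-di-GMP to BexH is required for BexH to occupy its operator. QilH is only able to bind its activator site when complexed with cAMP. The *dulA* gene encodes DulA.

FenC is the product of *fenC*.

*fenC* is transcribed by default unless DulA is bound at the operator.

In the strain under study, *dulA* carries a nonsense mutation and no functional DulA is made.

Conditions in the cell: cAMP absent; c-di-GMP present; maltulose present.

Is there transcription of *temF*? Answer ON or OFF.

DulA is non-functional in this strain, so it has no effect.
With no repressor bound, *fenC* is transcribed.
So FenC is produced and active.
cAMP is absent, so QilH is inactive.
Maltulose is present, so DulR is inactive.
Activator FenC is present, so *temF* is transcribed.

ON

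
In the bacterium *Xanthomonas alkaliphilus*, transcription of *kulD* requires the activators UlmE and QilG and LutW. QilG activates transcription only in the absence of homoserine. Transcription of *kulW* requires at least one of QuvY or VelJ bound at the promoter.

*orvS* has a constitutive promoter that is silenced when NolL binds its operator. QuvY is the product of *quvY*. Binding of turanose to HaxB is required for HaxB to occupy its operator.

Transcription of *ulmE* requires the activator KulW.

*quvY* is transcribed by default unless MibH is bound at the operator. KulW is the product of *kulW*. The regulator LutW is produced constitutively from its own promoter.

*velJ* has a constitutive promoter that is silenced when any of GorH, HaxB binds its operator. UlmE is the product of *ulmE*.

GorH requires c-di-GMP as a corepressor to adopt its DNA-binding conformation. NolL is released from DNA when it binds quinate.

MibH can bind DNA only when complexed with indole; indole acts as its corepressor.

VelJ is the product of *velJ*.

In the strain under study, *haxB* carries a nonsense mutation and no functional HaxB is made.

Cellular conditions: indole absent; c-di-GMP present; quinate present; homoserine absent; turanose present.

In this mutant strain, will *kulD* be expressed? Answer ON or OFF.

Indole is absent, so MibH is inactive.
With no repressor bound, *quvY* is transcribed.
So QuvY is produced and active.
c-di-GMP is present, so GorH is active.
HaxB is non-functional in this strain, so it has no effect.
With repressor GorH bound, *velJ* is not transcribed.
So VelJ is not produced.
Activator QuvY is present, so *kulW* is transcribed.
So KulW is produced and active.
No repressor is bound and KulW is active, so *ulmE* is transcribed.
So UlmE is produced and active.
Homoserine is absent, so QilG is active.
LutW is produced constitutively and is active.
No repressor is bound and UlmE and QilG and LutW are active, so *kulD* is transcribed.

ON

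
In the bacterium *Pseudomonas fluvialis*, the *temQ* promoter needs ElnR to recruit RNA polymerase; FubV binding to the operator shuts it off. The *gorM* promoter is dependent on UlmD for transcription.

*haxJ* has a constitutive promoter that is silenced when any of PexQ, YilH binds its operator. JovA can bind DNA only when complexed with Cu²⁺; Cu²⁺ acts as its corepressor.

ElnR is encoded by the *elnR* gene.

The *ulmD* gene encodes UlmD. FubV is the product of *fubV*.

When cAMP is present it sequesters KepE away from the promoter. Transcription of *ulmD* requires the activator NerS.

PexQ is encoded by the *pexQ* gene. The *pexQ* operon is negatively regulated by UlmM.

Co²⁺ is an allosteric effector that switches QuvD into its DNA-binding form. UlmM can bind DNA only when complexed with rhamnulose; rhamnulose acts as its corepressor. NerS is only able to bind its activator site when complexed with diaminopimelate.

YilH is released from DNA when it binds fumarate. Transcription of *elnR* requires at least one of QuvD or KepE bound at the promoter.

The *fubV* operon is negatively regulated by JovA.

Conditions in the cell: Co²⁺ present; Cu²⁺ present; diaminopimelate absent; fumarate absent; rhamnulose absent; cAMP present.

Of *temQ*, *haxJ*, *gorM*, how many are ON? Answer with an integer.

Cu²⁺ is present, so JovA is active.
With repressor JovA bound, *fubV* is not transcribed.
So FubV is not produced.
Co²⁺ is present, so QuvD is active.
cAMP is present, so KepE is inactive.
Activator QuvD is present, so *elnR* is transcribed.
So ElnR is produced and active.
No repressor is bound and ElnR is active, so *temQ* is transcribed.
→ *temQ* is ON.
Rhamnulose is absent, so UlmM is inactive.
With no repressor bound, *pexQ* is transcribed.
So PexQ is produced and active.
Fumarate is absent, so YilH is active.
With repressor PexQ bound, *haxJ* is not transcribed.
→ *haxJ* is OFF.
Diaminopimelate is absent, so NerS is inactive.
Required activator NerS is absent, so *ulmD* is not transcribed.
So UlmD is not produced.
Required activator UlmD is absent, so *gorM* is not transcribed.
→ *gorM* is OFF.
1 of the 3 genes is transcribed.

1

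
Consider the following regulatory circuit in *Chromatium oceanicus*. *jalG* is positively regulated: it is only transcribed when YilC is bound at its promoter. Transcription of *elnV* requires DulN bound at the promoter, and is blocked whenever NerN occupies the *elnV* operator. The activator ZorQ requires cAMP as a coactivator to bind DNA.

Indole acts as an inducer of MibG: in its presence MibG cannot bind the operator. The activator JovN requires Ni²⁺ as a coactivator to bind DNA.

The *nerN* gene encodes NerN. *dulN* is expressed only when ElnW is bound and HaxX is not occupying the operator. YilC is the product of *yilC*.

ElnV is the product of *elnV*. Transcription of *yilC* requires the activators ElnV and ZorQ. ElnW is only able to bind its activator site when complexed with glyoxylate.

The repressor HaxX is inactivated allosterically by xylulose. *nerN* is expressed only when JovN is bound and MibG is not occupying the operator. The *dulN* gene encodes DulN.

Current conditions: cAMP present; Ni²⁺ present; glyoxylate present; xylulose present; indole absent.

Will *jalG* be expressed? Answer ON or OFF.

ON

Glyoxylate is present, so ElnW is active.
Xylulose is present, so HaxX is inactive.
No repressor is bound and ElnW is active, so *dulN* is transcribed.
So DulN is produced and active.
Ni²⁺ is present, so JovN is active.
Indole is absent, so MibG is active.
With repressor MibG bound, *nerN* is not transcribed.
So NerN is not produced.
No repressor is bound and DulN is active, so *elnV* is transcribed.
So ElnV is produced and active.
cAMP is present, so ZorQ is active.
No repressor is bound and ElnV and ZorQ are active, so *yilC* is transcribed.
So YilC is produced and active.
No repressor is bound and YilC is active, so *jalG* is transcribed.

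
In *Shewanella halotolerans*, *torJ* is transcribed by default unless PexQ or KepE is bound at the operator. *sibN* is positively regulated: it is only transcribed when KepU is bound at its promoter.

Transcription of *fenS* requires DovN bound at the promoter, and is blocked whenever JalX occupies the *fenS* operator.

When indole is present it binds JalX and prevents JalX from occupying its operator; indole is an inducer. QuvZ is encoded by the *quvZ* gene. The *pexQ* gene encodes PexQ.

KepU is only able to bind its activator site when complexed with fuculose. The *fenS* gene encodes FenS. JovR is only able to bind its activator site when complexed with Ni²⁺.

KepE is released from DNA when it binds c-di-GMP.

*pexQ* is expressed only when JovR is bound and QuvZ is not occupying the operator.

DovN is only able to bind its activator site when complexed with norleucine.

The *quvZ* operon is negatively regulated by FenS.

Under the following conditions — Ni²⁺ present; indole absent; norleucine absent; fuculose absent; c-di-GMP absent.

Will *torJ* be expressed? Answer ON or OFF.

OFF

Norleucine is absent, so DovN is inactive.
Indole is absent, so JalX is active.
With repressor JalX bound, *fenS* is not transcribed.
So FenS is not produced.
With no repressor bound, *quvZ* is transcribed.
So QuvZ is produced and active.
Ni²⁺ is present, so JovR is active.
With repressor QuvZ bound, *pexQ* is not transcribed.
So PexQ is not produced.
c-di-GMP is absent, so KepE is active.
With repressor KepE bound, *torJ* is not transcribed.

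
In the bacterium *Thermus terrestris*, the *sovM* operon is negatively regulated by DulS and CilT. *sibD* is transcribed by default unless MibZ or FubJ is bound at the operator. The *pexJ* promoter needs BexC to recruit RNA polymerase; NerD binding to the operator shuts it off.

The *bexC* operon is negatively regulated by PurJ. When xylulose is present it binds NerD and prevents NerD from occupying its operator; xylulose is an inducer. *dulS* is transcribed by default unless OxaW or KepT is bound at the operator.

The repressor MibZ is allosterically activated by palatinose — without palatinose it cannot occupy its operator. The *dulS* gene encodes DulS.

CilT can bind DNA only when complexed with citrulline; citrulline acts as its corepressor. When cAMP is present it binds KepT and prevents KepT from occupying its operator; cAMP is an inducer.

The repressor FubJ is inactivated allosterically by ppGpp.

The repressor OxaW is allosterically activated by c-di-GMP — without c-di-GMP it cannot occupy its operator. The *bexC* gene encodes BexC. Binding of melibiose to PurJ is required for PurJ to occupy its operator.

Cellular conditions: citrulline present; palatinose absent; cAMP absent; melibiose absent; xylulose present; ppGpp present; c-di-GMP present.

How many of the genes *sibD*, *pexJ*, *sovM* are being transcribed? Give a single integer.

Palatinose is absent, so MibZ is inactive.
ppGpp is present, so FubJ is inactive.
With no repressor bound, *sibD* is transcribed.
→ *sibD* is ON.
Melibiose is absent, so PurJ is inactive.
With no repressor bound, *bexC* is transcribed.
So BexC is produced and active.
Xylulose is present, so NerD is inactive.
No repressor is bound and BexC is active, so *pexJ* is transcribed.
→ *pexJ* is ON.
c-di-GMP is present, so OxaW is active.
cAMP is absent, so KepT is active.
With repressor OxaW bound, *dulS* is not transcribed.
So DulS is not produced.
Citrulline is present, so CilT is active.
With repressor CilT bound, *sovM* is not transcribed.
→ *sovM* is OFF.
2 of the 3 genes are transcribed.

2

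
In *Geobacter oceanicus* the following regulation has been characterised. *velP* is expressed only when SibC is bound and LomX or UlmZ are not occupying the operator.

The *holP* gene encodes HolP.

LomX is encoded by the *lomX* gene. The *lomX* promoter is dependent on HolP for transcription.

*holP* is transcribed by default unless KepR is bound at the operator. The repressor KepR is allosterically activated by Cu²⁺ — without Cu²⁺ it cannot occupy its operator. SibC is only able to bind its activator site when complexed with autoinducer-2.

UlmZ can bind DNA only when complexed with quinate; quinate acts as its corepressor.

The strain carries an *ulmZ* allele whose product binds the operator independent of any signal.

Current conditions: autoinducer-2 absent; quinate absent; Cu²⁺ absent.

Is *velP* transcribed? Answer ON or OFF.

OFF

Cu²⁺ is absent, so KepR is inactive.
With no repressor bound, *holP* is transcribed.
So HolP is produced and active.
No repressor is bound and HolP is active, so *lomX* is transcribed.
So LomX is produced and active.
UlmZ is constitutively active in this strain.
Autoinducer-2 is absent, so SibC is inactive.
With repressor LomX bound, *velP* is not transcribed.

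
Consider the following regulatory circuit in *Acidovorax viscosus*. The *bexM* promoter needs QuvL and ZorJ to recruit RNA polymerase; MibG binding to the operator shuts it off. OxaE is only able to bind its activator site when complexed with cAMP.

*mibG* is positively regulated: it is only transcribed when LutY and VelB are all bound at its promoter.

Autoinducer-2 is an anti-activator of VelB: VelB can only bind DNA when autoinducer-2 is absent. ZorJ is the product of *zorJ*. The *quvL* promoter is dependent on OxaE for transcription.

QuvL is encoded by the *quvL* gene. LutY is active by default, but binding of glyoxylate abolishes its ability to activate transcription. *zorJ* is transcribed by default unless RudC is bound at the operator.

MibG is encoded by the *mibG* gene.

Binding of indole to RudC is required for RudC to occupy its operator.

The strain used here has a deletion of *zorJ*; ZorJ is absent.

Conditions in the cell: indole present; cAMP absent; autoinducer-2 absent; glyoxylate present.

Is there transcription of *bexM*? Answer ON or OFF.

OFF

cAMP is absent, so OxaE is inactive.
Required activator OxaE is absent, so *quvL* is not transcribed.
So QuvL is not produced.
ZorJ is non-functional in this strain, so it has no effect.
Glyoxylate is present, so LutY is inactive.
Autoinducer-2 is absent, so VelB is active.
Required activator LutY is absent, so *mibG* is not transcribed.
So MibG is not produced.
Required activator QuvL is absent, so *bexM* is not transcribed.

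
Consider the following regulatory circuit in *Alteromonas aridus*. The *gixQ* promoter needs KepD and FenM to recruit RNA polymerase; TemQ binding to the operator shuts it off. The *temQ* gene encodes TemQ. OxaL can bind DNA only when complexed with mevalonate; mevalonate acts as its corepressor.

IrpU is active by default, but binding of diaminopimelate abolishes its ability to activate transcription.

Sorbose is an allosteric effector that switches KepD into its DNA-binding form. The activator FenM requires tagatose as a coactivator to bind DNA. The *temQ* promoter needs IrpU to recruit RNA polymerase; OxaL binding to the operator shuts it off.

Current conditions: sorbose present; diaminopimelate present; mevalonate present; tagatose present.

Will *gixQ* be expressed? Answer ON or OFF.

Sorbose is present, so KepD is active.
Diaminopimelate is present, so IrpU is inactive.
Mevalonate is present, so OxaL is active.
With repressor OxaL bound, *temQ* is not transcribed.
So TemQ is not produced.
Tagatose is present, so FenM is active.
No repressor is bound and KepD and FenM are active, so *gixQ* is transcribed.

ON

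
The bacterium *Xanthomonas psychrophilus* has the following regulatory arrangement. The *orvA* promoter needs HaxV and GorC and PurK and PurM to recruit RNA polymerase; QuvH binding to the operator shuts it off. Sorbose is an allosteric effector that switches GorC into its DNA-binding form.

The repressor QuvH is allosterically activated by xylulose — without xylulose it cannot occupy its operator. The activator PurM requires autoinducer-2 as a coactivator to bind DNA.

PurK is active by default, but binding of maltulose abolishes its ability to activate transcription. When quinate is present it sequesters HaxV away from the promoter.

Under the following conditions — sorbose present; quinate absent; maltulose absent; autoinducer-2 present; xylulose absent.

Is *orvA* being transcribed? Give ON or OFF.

Quinate is absent, so HaxV is active.
Sorbose is present, so GorC is active.
Xylulose is absent, so QuvH is inactive.
Maltulose is absent, so PurK is active.
Autoinducer-2 is present, so PurM is active.
No repressor is bound and HaxV and GorC and PurK and PurM are active, so *orvA* is transcribed.

ON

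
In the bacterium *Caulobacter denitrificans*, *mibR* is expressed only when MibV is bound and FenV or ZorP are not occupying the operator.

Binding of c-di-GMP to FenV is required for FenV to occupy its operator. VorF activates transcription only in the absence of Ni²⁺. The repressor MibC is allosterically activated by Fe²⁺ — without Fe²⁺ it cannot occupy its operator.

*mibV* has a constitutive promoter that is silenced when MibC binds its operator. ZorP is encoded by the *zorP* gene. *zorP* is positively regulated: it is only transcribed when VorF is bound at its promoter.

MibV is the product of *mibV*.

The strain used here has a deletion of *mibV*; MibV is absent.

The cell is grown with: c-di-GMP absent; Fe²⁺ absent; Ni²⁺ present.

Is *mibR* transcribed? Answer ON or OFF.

c-di-GMP is absent, so FenV is inactive.
MibV is non-functional in this strain, so it has no effect.
Ni²⁺ is present, so VorF is inactive.
Required activator VorF is absent, so *zorP* is not transcribed.
So ZorP is not produced.
Required activator MibV is absent, so *mibR* is not transcribed.

OFF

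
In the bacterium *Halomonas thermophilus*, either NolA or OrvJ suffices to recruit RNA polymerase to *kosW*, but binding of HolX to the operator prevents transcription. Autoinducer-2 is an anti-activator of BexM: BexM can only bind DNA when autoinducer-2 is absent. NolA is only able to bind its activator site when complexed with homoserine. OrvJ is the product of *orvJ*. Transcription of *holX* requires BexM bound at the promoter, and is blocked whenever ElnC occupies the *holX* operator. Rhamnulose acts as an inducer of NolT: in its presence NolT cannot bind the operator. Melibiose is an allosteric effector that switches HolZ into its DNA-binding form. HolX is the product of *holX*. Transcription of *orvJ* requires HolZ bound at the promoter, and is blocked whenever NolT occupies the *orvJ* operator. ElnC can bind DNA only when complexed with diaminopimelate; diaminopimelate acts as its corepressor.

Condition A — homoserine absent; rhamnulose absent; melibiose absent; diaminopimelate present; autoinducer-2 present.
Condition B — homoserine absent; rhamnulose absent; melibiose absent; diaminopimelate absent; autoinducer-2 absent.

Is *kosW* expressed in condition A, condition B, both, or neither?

Condition A:
Homoserine is absent, so NolA is inactive.
Rhamnulose is absent, so NolT is active.
Melibiose is absent, so HolZ is inactive.
With repressor NolT bound, *orvJ* is not transcribed.
So OrvJ is not produced.
Diaminopimelate is present, so ElnC is active.
Autoinducer-2 is present, so BexM is inactive.
With repressor ElnC bound, *holX* is not transcribed.
So HolX is not produced.
No activator is available at the *kosW* promoter, so *kosW* is not transcribed.
→ *kosW* is OFF in A.
Condition B:
Homoserine is absent, so NolA is inactive.
Rhamnulose is absent, so NolT is active.
Melibiose is absent, so HolZ is inactive.
With repressor NolT bound, *orvJ* is not transcribed.
So OrvJ is not produced.
Diaminopimelate is absent, so ElnC is inactive.
Autoinducer-2 is absent, so BexM is active.
No repressor is bound and BexM is active, so *holX* is transcribed.
So HolX is produced and active.
With repressor HolX bound, *kosW* is not transcribed.
→ *kosW* is OFF in B.

neither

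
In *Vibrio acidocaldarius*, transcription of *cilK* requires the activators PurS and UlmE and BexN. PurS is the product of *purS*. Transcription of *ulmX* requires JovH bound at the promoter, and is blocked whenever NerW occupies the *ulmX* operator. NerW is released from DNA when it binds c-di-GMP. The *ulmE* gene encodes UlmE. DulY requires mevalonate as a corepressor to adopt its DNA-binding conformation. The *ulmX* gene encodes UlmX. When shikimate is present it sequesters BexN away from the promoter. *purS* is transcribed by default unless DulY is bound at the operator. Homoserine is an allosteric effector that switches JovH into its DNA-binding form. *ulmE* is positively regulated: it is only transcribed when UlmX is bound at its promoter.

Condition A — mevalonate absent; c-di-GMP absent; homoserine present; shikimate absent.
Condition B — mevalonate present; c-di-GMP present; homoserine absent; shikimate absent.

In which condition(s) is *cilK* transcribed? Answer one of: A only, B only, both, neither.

neither

Condition A:
Mevalonate is absent, so DulY is inactive.
With no repressor bound, *purS* is transcribed.
So PurS is produced and active.
c-di-GMP is absent, so NerW is active.
Homoserine is present, so JovH is active.
With repressor NerW bound, *ulmX* is not transcribed.
So UlmX is not produced.
Required activator UlmX is absent, so *ulmE* is not transcribed.
So UlmE is not produced.
Shikimate is absent, so BexN is active.
Required activator UlmE is absent, so *cilK* is not transcribed.
→ *cilK* is OFF in A.
Condition B:
Mevalonate is present, so DulY is active.
With repressor DulY bound, *purS* is not transcribed.
So PurS is not produced.
c-di-GMP is present, so NerW is inactive.
Homoserine is absent, so JovH is inactive.
Required activator JovH is absent, so *ulmX* is not transcribed.
So UlmX is not produced.
Required activator UlmX is absent, so *ulmE* is not transcribed.
So UlmE is not produced.
Shikimate is absent, so BexN is active.
Required activator PurS is absent, so *cilK* is not transcribed.
→ *cilK* is OFF in B.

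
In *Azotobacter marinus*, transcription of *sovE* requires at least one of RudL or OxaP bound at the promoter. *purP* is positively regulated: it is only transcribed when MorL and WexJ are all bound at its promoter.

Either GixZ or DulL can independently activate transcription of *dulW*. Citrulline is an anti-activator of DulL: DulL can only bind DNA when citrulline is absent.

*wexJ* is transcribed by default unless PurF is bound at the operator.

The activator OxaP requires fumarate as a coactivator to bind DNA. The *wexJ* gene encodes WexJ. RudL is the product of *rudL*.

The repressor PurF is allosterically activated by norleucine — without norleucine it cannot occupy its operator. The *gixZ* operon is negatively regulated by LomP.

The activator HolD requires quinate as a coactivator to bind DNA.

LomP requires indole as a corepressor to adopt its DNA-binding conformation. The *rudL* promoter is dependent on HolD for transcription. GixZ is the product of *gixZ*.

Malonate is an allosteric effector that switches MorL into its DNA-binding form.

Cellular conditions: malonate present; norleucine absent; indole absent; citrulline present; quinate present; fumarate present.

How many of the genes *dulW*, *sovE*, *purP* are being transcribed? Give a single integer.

3

Indole is absent, so LomP is inactive.
With no repressor bound, *gixZ* is transcribed.
So GixZ is produced and active.
Citrulline is present, so DulL is inactive.
Activator GixZ is present, so *dulW* is transcribed.
→ *dulW* is ON.
Quinate is present, so HolD is active.
No repressor is bound and HolD is active, so *rudL* is transcribed.
So RudL is produced and active.
Fumarate is present, so OxaP is active.
Activator RudL is present, so *sovE* is transcribed.
→ *sovE* is ON.
Malonate is present, so MorL is active.
Norleucine is absent, so PurF is inactive.
With no repressor bound, *wexJ* is transcribed.
So WexJ is produced and active.
No repressor is bound and MorL and WexJ are active, so *purP* is transcribed.
→ *purP* is ON.
3 of the 3 genes are transcribed.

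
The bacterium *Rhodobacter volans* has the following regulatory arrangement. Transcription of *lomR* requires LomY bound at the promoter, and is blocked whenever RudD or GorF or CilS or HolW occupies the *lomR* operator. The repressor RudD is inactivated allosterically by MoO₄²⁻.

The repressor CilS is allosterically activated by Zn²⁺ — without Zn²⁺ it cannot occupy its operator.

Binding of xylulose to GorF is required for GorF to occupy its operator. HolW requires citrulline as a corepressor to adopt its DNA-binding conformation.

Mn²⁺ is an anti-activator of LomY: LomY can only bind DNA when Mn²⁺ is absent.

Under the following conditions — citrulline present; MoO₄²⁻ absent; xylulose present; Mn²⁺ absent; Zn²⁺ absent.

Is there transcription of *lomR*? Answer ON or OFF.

OFF

Mn²⁺ is absent, so LomY is active.
MoO₄²⁻ is absent, so RudD is active.
Xylulose is present, so GorF is active.
Zn²⁺ is absent, so CilS is inactive.
Citrulline is present, so HolW is active.
With repressor RudD bound, *lomR* is not transcribed.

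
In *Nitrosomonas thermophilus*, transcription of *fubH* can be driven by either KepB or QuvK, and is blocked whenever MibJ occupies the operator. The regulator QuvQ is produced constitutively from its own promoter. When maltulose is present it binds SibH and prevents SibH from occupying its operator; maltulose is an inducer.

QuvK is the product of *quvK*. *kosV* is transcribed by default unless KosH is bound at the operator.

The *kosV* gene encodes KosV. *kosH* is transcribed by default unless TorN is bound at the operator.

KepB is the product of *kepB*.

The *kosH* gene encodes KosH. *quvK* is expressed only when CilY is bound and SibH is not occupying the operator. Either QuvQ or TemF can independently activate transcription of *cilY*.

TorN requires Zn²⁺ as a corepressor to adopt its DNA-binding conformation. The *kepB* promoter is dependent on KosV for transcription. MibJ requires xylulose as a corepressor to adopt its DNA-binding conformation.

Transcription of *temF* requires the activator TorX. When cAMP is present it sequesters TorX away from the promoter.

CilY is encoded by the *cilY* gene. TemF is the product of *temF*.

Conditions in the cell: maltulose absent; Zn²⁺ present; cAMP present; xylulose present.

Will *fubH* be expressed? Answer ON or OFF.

Zn²⁺ is present, so TorN is active.
With repressor TorN bound, *kosH* is not transcribed.
So KosH is not produced.
With no repressor bound, *kosV* is transcribed.
So KosV is produced and active.
No repressor is bound and KosV is active, so *kepB* is transcribed.
So KepB is produced and active.
Maltulose is absent, so SibH is active.
QuvQ is produced constitutively and is active.
cAMP is present, so TorX is inactive.
Required activator TorX is absent, so *temF* is not transcribed.
So TemF is not produced.
Activator QuvQ is present, so *cilY* is transcribed.
So CilY is produced and active.
With repressor SibH bound, *quvK* is not transcribed.
So QuvK is not produced.
Xylulose is present, so MibJ is active.
With repressor MibJ bound, *fubH* is not transcribed.

OFF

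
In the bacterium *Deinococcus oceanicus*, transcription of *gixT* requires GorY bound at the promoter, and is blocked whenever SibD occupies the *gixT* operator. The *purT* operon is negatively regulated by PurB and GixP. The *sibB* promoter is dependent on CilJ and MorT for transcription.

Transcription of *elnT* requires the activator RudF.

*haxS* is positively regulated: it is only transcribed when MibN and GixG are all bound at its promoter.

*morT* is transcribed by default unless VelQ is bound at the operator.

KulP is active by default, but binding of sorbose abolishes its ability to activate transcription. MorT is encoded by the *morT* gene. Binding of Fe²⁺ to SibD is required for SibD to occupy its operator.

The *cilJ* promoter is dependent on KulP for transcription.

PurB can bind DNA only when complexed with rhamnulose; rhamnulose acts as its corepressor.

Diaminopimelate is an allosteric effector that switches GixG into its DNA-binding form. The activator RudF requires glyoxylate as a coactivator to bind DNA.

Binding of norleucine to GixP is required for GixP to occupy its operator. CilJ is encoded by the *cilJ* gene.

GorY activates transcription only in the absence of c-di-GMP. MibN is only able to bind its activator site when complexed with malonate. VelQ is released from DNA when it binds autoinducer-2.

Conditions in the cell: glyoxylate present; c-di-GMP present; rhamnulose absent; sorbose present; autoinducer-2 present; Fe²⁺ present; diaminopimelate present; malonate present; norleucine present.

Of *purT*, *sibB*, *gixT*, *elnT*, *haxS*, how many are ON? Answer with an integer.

2

Rhamnulose is absent, so PurB is inactive.
Norleucine is present, so GixP is active.
With repressor GixP bound, *purT* is not transcribed.
→ *purT* is OFF.
Sorbose is present, so KulP is inactive.
Required activator KulP is absent, so *cilJ* is not transcribed.
So CilJ is not produced.
Autoinducer-2 is present, so VelQ is inactive.
With no repressor bound, *morT* is transcribed.
So MorT is produced and active.
Required activator CilJ is absent, so *sibB* is not transcribed.
→ *sibB* is OFF.
Fe²⁺ is present, so SibD is active.
c-di-GMP is present, so GorY is inactive.
With repressor SibD bound, *gixT* is not transcribed.
→ *gixT* is OFF.
Glyoxylate is present, so RudF is active.
No repressor is bound and RudF is active, so *elnT* is transcribed.
→ *elnT* is ON.
Malonate is present, so MibN is active.
Diaminopimelate is present, so GixG is active.
No repressor is bound and MibN and GixG are active, so *haxS* is transcribed.
→ *haxS* is ON.
2 of the 5 genes are transcribed.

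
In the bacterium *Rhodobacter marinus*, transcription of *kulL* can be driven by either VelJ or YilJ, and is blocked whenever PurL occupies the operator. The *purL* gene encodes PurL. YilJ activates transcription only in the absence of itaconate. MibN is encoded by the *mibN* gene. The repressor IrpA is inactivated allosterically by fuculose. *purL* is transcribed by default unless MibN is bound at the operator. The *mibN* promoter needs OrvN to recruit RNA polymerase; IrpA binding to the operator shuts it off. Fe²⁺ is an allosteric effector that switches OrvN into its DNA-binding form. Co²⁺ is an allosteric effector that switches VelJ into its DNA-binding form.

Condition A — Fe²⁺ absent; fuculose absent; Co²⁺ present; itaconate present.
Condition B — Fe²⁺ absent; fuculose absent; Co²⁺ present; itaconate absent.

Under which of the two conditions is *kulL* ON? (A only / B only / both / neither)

neither

Condition A:
Fe²⁺ is absent, so OrvN is inactive.
Fuculose is absent, so IrpA is active.
With repressor IrpA bound, *mibN* is not transcribed.
So MibN is not produced.
With no repressor bound, *purL* is transcribed.
So PurL is produced and active.
Co²⁺ is present, so VelJ is active.
Itaconate is present, so YilJ is inactive.
With repressor PurL bound, *kulL* is not transcribed.
→ *kulL* is OFF in A.
Condition B:
Fe²⁺ is absent, so OrvN is inactive.
Fuculose is absent, so IrpA is active.
With repressor IrpA bound, *mibN* is not transcribed.
So MibN is not produced.
With no repressor bound, *purL* is transcribed.
So PurL is produced and active.
Co²⁺ is present, so VelJ is active.
Itaconate is absent, so YilJ is active.
With repressor PurL bound, *kulL* is not transcribed.
→ *kulL* is OFF in B.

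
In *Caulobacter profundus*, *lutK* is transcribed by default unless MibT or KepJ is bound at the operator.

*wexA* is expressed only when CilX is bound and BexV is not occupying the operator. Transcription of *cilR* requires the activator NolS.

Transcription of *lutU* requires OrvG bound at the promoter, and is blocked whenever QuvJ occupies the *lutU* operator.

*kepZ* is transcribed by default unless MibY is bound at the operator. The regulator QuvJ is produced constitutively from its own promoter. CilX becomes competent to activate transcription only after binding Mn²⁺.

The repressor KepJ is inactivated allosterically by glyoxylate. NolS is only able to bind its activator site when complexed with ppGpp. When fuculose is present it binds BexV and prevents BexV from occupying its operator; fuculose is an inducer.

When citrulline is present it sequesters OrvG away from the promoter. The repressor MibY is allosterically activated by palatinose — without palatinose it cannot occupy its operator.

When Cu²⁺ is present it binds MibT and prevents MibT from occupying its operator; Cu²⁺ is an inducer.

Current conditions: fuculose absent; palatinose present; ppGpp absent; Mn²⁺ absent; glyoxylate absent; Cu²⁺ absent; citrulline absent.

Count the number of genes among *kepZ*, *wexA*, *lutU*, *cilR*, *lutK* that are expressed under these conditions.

Palatinose is present, so MibY is active.
With repressor MibY bound, *kepZ* is not transcribed.
→ *kepZ* is OFF.
Mn²⁺ is absent, so CilX is inactive.
Fuculose is absent, so BexV is active.
With repressor BexV bound, *wexA* is not transcribed.
→ *wexA* is OFF.
Citrulline is absent, so OrvG is active.
QuvJ is produced constitutively and is active.
With repressor QuvJ bound, *lutU* is not transcribed.
→ *lutU* is OFF.
ppGpp is absent, so NolS is inactive.
Required activator NolS is absent, so *cilR* is not transcribed.
→ *cilR* is OFF.
Cu²⁺ is absent, so MibT is active.
Glyoxylate is absent, so KepJ is active.
With repressor MibT bound, *lutK* is not transcribed.
→ *lutK* is OFF.
0 of the 5 genes are transcribed.

0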